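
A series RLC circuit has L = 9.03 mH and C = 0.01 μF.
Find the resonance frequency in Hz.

Step 1 — Resonance condition Im(Z)=0 gives ω₀ = 1/√(LC).
Step 2 — ω₀ = 1/√(0.00903·1e-08) = 1.052e+05 rad/s.
Step 3 — f₀ = ω₀/(2π) = 1.675e+04 Hz.

f₀ = 1.675e+04 Hz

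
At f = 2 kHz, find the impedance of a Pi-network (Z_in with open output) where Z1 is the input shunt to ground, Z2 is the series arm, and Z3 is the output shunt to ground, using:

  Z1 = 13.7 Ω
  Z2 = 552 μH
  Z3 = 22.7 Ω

Step 1 — Angular frequency: ω = 2π·f = 2π·2000 = 1.257e+04 rad/s.
Step 2 — Component impedances:
  Z1: Z = R = 13.7 Ω
  Z2: Z = jωL = j·1.257e+04·0.000552 = 0 + j6.937 Ω
  Z3: Z = R = 22.7 Ω
Step 3 — With open output, the series arm Z2 and the output shunt Z3 appear in series to ground: Z2 + Z3 = 22.7 + j6.937 Ω.
Step 4 — Parallel with input shunt Z1: Z_in = Z1 || (Z2 + Z3) = 8.724 + j0.9482 Ω = 8.776∠6.2° Ω.

Z = 8.724 + j0.9482 Ω = 8.776∠6.2° Ω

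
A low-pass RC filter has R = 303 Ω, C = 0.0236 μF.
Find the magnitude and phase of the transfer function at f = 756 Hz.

Step 1 — Angular frequency: ω = 2π·756 = 4750 rad/s.
Step 2 — Transfer function: H(jω) = 1/(1 + jωRC).
Step 3 — Denominator: 1 + jωRC = 1 + j·4750·303·2.36e-08 = 1 + j0.03397.
Step 4 — H = 0.9988 - j0.03393.
Step 5 — Magnitude: |H| = 0.9994 (-0.0 dB); phase: φ = -1.9°.

|H| = 0.9994 (-0.0 dB), φ = -1.9°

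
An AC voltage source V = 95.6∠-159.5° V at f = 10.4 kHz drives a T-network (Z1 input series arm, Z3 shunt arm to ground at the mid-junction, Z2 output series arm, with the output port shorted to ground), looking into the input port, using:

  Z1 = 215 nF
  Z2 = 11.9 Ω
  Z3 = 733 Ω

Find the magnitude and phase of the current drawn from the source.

Step 1 — Angular frequency: ω = 2π·f = 2π·1.04e+04 = 6.535e+04 rad/s.
Step 2 — Component impedances:
  Z1: Z = 1/(jωC) = -j/(ω·C) = 0 - j71.18 Ω
  Z2: Z = R = 11.9 Ω
  Z3: Z = R = 733 Ω
Step 3 — With the output port shorted to ground, the output series arm Z2 runs from the junction to ground; the shunt arm Z3 also runs from the junction to ground. They appear in parallel: Z3 || Z2 = 11.71 Ω.
Step 4 — Series with input arm Z1: Z_in = Z1 + (Z3 || Z2) = 11.71 - j71.18 Ω = 72.14∠-80.7° Ω.
Step 5 — Source phasor: V = 95.6∠-159.5° V = -89.55 - j33.48 V.
Step 6 — Ohm's law: I = V / Z_total = (-89.55 - j33.48) / (11.71 - j71.18) = 0.2565 - j1.3 A.
Step 7 — Convert to polar: |I| = 1.325 A, ∠I = -78.8°.

I = 1.325∠-78.8° A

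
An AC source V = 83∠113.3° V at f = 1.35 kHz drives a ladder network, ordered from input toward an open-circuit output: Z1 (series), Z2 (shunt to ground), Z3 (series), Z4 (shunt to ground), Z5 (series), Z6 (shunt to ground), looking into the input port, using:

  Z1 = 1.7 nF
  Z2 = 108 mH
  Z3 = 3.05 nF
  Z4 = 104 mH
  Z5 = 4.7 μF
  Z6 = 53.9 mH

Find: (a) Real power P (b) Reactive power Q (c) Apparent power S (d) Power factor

Step 1 — Angular frequency: ω = 2π·f = 2π·1350 = 8482 rad/s.
Step 2 — Component impedances:
  Z1: Z = 1/(jωC) = -j/(ω·C) = 0 - j6.935e+04 Ω
  Z2: Z = jωL = j·8482·0.108 = 0 + j916.1 Ω
  Z3: Z = 1/(jωC) = -j/(ω·C) = 0 - j3.865e+04 Ω
  Z4: Z = jωL = j·8482·0.104 = 0 + j882.2 Ω
  Z5: Z = 1/(jωC) = -j/(ω·C) = 0 - j25.08 Ω
  Z6: Z = jωL = j·8482·0.0539 = 0 + j457.2 Ω
Step 3 — Ladder network (open output): work backward from the far end, alternating series and parallel combinations. Z_in = 0 - j6.841e+04 Ω = 6.841e+04∠-90.0° Ω.
Step 4 — Source phasor: V = 83∠113.3° V = -32.83 + j76.23 V.
Step 5 — Current: I = V / Z = -0.001114 - j0.0004799 A = 0.001213∠-156.7° A.
Step 6 — Complex power: S = V·I* = 0 - j0.1007 VA.
Step 7 — Real power: P = Re(S) = 0 W.
Step 8 — Reactive power: Q = Im(S) = -0.1007 VAR.
Step 9 — Apparent power: |S| = 0.1007 VA.
Step 10 — Power factor: PF = P/|S| = 0 (leading).

(a) P = 0 W  (b) Q = -0.1007 VAR  (c) S = 0.1007 VA  (d) PF = 0 (leading)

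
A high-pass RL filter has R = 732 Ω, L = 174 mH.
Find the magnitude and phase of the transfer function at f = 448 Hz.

Step 1 — Angular frequency: ω = 2π·448 = 2815 rad/s.
Step 2 — Transfer function: H(jω) = jωL/(R + jωL).
Step 3 — Numerator jωL = j·489.8; denominator R + jωL = 732 + j489.8.
Step 4 — H = 0.3093 + j0.4622.
Step 5 — Magnitude: |H| = 0.5561 (-5.1 dB); phase: φ = 56.2°.

|H| = 0.5561 (-5.1 dB), φ = 56.2°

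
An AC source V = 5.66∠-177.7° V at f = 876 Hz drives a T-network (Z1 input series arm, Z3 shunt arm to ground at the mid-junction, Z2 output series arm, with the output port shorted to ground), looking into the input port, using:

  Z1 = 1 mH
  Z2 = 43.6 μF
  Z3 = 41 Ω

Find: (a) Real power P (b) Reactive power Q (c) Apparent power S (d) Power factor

Step 1 — Angular frequency: ω = 2π·f = 2π·876 = 5504 rad/s.
Step 2 — Component impedances:
  Z1: Z = jωL = j·5504·0.001 = 0 + j5.504 Ω
  Z2: Z = 1/(jωC) = -j/(ω·C) = 0 - j4.167 Ω
  Z3: Z = R = 41 Ω
Step 3 — With the output port shorted to ground, the output series arm Z2 runs from the junction to ground; the shunt arm Z3 also runs from the junction to ground. They appear in parallel: Z3 || Z2 = 0.4192 - j4.124 Ω.
Step 4 — Series with input arm Z1: Z_in = Z1 + (Z3 || Z2) = 0.4192 + j1.38 Ω = 1.442∠73.1° Ω.
Step 5 — Source phasor: V = 5.66∠-177.7° V = -5.655 - j0.2271 V.
Step 6 — Current: I = V / Z = -1.291 + j3.707 A = 3.925∠109.2° A.
Step 7 — Complex power: S = V·I* = 6.459 + j21.26 VA.
Step 8 — Real power: P = Re(S) = 6.459 W.
Step 9 — Reactive power: Q = Im(S) = 21.26 VAR.
Step 10 — Apparent power: |S| = 22.22 VA.
Step 11 — Power factor: PF = P/|S| = 0.2907 (lagging).

(a) P = 6.459 W  (b) Q = 21.26 VAR  (c) S = 22.22 VA  (d) PF = 0.2907 (lagging)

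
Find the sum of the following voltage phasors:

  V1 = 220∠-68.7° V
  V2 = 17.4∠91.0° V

Step 1 — Convert each phasor to rectangular form:
  V1 = 220·(cos(-68.7°) + j·sin(-68.7°)) = 79.92 - j205 V
  V2 = 17.4·(cos(91.0°) + j·sin(91.0°)) = -0.3037 + j17.4 V
Step 2 — Sum components: V_total = 79.61 - j187.6 V.
Step 3 — Convert to polar: |V_total| = 203.8 V, ∠V_total = -67.0°.

V_total = 203.8∠-67.0° V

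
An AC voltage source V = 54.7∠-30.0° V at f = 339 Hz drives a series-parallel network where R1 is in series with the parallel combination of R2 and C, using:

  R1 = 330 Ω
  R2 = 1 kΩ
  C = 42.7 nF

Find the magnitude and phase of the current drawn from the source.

Step 1 — Angular frequency: ω = 2π·f = 2π·339 = 2130 rad/s.
Step 2 — Component impedances:
  R1: Z = R = 330 Ω
  R2: Z = R = 1000 Ω
  C: Z = 1/(jωC) = -j/(ω·C) = 0 - j1.099e+04 Ω
Step 3 — Parallel branch: R2 || C = 1/(1/R2 + 1/C) = 991.8 - j90.2 Ω.
Step 4 — Series with R1: Z_total = R1 + (R2 || C) = 1322 - j90.2 Ω = 1325∠-3.9° Ω.
Step 5 — Source phasor: V = 54.7∠-30.0° V = 47.37 - j27.35 V.
Step 6 — Ohm's law: I = V / Z_total = (47.37 - j27.35) / (1322 - j90.2) = 0.03708 - j0.01816 A.
Step 7 — Convert to polar: |I| = 0.04129 A, ∠I = -26.1°.

I = 0.04129∠-26.1° A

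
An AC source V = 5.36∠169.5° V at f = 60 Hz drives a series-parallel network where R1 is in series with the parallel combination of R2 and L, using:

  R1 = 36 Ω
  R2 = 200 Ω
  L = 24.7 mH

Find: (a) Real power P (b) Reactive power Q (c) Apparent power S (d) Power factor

Step 1 — Angular frequency: ω = 2π·f = 2π·60 = 377 rad/s.
Step 2 — Component impedances:
  R1: Z = R = 36 Ω
  R2: Z = R = 200 Ω
  L: Z = jωL = j·377·0.0247 = 0 + j9.312 Ω
Step 3 — Parallel branch: R2 || L = 1/(1/R2 + 1/L) = 0.4326 + j9.292 Ω.
Step 4 — Series with R1: Z_total = R1 + (R2 || L) = 36.43 + j9.292 Ω = 37.6∠14.3° Ω.
Step 5 — Source phasor: V = 5.36∠169.5° V = -5.27 + j0.9768 V.
Step 6 — Current: I = V / Z = -0.1294 + j0.05981 A = 0.1426∠155.2° A.
Step 7 — Complex power: S = V·I* = 0.7404 + j0.1888 VA.
Step 8 — Real power: P = Re(S) = 0.7404 W.
Step 9 — Reactive power: Q = Im(S) = 0.1888 VAR.
Step 10 — Apparent power: |S| = 0.7641 VA.
Step 11 — Power factor: PF = P/|S| = 0.969 (lagging).

(a) P = 0.7404 W  (b) Q = 0.1888 VAR  (c) S = 0.7641 VA  (d) PF = 0.969 (lagging)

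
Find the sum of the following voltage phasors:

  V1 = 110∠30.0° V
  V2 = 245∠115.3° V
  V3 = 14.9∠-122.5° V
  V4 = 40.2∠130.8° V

Step 1 — Convert each phasor to rectangular form:
  V1 = 110·(cos(30.0°) + j·sin(30.0°)) = 95.26 + j55 V
  V2 = 245·(cos(115.3°) + j·sin(115.3°)) = -104.7 + j221.5 V
  V3 = 14.9·(cos(-122.5°) + j·sin(-122.5°)) = -8.006 - j12.57 V
  V4 = 40.2·(cos(130.8°) + j·sin(130.8°)) = -26.27 + j30.43 V
Step 2 — Sum components: V_total = -43.71 + j294.4 V.
Step 3 — Convert to polar: |V_total| = 297.6 V, ∠V_total = 98.4°.

V_total = 297.6∠98.4° V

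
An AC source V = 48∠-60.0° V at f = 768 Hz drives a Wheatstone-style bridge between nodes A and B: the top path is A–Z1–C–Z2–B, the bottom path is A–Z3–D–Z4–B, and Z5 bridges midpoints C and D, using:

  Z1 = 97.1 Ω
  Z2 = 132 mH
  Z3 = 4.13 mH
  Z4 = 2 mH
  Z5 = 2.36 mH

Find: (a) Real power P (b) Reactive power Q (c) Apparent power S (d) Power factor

Step 1 — Angular frequency: ω = 2π·f = 2π·768 = 4825 rad/s.
Step 2 — Component impedances:
  Z1: Z = R = 97.1 Ω
  Z2: Z = jωL = j·4825·0.132 = 0 + j637 Ω
  Z3: Z = jωL = j·4825·0.00413 = 0 + j19.93 Ω
  Z4: Z = jωL = j·4825·0.002 = 0 + j9.651 Ω
  Z5: Z = jωL = j·4825·0.00236 = 0 + j11.39 Ω
Step 3 — Bridge requires nodal analysis (the Z5 bridge couples midpoints C and D, so the two paths cannot be reduced to a simple series/parallel combination). Setting node B to ground and injecting 1 A at node A, the 3-node admittance system at A, C, D solves to V_A = Z_AB = 3.772 + j28.23 Ω = 28.48∠82.4° Ω.
Step 4 — Source phasor: V = 48∠-60.0° V = 24 - j41.57 V.
Step 5 — Current: I = V / Z = -1.335 - j1.029 A = 1.685∠-142.4° A.
Step 6 — Complex power: S = V·I* = 10.71 + j80.18 VA.
Step 7 — Real power: P = Re(S) = 10.71 W.
Step 8 — Reactive power: Q = Im(S) = 80.18 VAR.
Step 9 — Apparent power: |S| = 80.9 VA.
Step 10 — Power factor: PF = P/|S| = 0.1324 (lagging).

(a) P = 10.71 W  (b) Q = 80.18 VAR  (c) S = 80.9 VA  (d) PF = 0.1324 (lagging)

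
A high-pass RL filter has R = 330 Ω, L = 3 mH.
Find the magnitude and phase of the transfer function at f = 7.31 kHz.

Step 1 — Angular frequency: ω = 2π·7310 = 4.593e+04 rad/s.
Step 2 — Transfer function: H(jω) = jωL/(R + jωL).
Step 3 — Numerator jωL = j·137.8; denominator R + jωL = 330 + j137.8.
Step 4 — H = 0.1485 + j0.3556.
Step 5 — Magnitude: |H| = 0.3853 (-8.3 dB); phase: φ = 67.3°.

|H| = 0.3853 (-8.3 dB), φ = 67.3°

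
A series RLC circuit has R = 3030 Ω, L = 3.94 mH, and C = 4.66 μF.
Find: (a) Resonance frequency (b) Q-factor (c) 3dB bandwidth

Step 1 — Resonance: ω₀ = 1/√(LC) = 1/√(0.00394·4.66e-06) = 7380 rad/s.
Step 2 — f₀ = ω₀/(2π) = 1175 Hz.
Step 3 — Series Q: Q = ω₀L/R = 7380·0.00394/3030 = 0.009596.
Step 4 — Bandwidth: Δω = ω₀/Q = 7.69e+05 rad/s; BW = Δω/(2π) = 1.224e+05 Hz.

(a) f₀ = 1175 Hz  (b) Q = 0.009596  (c) BW = 1.224e+05 Hz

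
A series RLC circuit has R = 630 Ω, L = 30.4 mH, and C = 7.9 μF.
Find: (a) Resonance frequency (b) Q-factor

Step 1 — Resonance condition Im(Z)=0 gives ω₀ = 1/√(LC).
Step 2 — ω₀ = 1/√(0.0304·7.9e-06) = 2041 rad/s.
Step 3 — f₀ = ω₀/(2π) = 324.8 Hz.
Step 4 — Series Q: Q = ω₀L/R = 2041·0.0304/630 = 0.09847.

(a) f₀ = 324.8 Hz  (b) Q = 0.09847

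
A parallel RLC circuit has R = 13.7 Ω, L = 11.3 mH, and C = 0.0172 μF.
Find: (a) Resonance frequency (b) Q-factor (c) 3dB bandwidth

Step 1 — Resonance: ω₀ = 1/√(LC) = 1/√(0.0113·1.72e-08) = 7.173e+04 rad/s.
Step 2 — f₀ = ω₀/(2π) = 1.142e+04 Hz.
Step 3 — Parallel Q: Q = R/(ω₀L) = 13.7/(7.173e+04·0.0113) = 0.0169.
Step 4 — Bandwidth: Δω = ω₀/Q = 4.244e+06 rad/s; BW = Δω/(2π) = 6.754e+05 Hz.

(a) f₀ = 1.142e+04 Hz  (b) Q = 0.0169  (c) BW = 6.754e+05 Hz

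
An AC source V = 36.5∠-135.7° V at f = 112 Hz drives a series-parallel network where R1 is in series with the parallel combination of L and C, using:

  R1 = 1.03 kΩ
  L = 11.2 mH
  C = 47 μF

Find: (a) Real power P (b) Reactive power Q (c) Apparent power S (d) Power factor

Step 1 — Angular frequency: ω = 2π·f = 2π·112 = 703.7 rad/s.
Step 2 — Component impedances:
  R1: Z = R = 1030 Ω
  L: Z = jωL = j·703.7·0.0112 = 0 + j7.882 Ω
  C: Z = 1/(jωC) = -j/(ω·C) = 0 - j30.23 Ω
Step 3 — Parallel branch: L || C = 1/(1/L + 1/C) = 0 + j10.66 Ω.
Step 4 — Series with R1: Z_total = R1 + (L || C) = 1030 + j10.66 Ω = 1030∠0.6° Ω.
Step 5 — Source phasor: V = 36.5∠-135.7° V = -26.12 - j25.49 V.
Step 6 — Current: I = V / Z = -0.02562 - j0.02448 A = 0.03543∠-136.3° A.
Step 7 — Complex power: S = V·I* = 1.293 + j0.01339 VA.
Step 8 — Real power: P = Re(S) = 1.293 W.
Step 9 — Reactive power: Q = Im(S) = 0.01339 VAR.
Step 10 — Apparent power: |S| = 1.293 VA.
Step 11 — Power factor: PF = P/|S| = 0.9999 (lagging).

(a) P = 1.293 W  (b) Q = 0.01339 VAR  (c) S = 1.293 VA  (d) PF = 0.9999 (lagging)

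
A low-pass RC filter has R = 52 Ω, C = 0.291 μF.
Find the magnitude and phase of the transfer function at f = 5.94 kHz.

Step 1 — Angular frequency: ω = 2π·5940 = 3.732e+04 rad/s.
Step 2 — Transfer function: H(jω) = 1/(1 + jωRC).
Step 3 — Denominator: 1 + jωRC = 1 + j·3.732e+04·52·2.91e-07 = 1 + j0.5648.
Step 4 — H = 0.7582 - j0.4282.
Step 5 — Magnitude: |H| = 0.8707 (-1.2 dB); phase: φ = -29.5°.

|H| = 0.8707 (-1.2 dB), φ = -29.5°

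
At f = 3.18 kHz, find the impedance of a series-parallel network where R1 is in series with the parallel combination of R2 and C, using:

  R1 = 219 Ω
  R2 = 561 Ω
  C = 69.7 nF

Step 1 — Angular frequency: ω = 2π·f = 2π·3180 = 1.998e+04 rad/s.
Step 2 — Component impedances:
  R1: Z = R = 219 Ω
  R2: Z = R = 561 Ω
  C: Z = 1/(jωC) = -j/(ω·C) = 0 - j718.1 Ω
Step 3 — Parallel branch: R2 || C = 1/(1/R2 + 1/C) = 348.4 - j272.2 Ω.
Step 4 — Series with R1: Z_total = R1 + (R2 || C) = 567.4 - j272.2 Ω = 629.3∠-25.6° Ω.

Z = 567.4 - j272.2 Ω = 629.3∠-25.6° Ω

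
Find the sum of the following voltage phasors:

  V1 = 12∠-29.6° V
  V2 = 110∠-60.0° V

Step 1 — Convert each phasor to rectangular form:
  V1 = 12·(cos(-29.6°) + j·sin(-29.6°)) = 10.43 - j5.927 V
  V2 = 110·(cos(-60.0°) + j·sin(-60.0°)) = 55 - j95.26 V
Step 2 — Sum components: V_total = 65.43 - j101.2 V.
Step 3 — Convert to polar: |V_total| = 120.5 V, ∠V_total = -57.1°.

V_total = 120.5∠-57.1° V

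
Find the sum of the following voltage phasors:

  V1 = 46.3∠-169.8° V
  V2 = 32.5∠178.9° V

Step 1 — Convert each phasor to rectangular form:
  V1 = 46.3·(cos(-169.8°) + j·sin(-169.8°)) = -45.57 - j8.199 V
  V2 = 32.5·(cos(178.9°) + j·sin(178.9°)) = -32.49 + j0.6239 V
Step 2 — Sum components: V_total = -78.06 - j7.575 V.
Step 3 — Convert to polar: |V_total| = 78.43 V, ∠V_total = -174.5°.

V_total = 78.43∠-174.5° V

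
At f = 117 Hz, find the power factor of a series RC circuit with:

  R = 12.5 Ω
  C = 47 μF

Step 1 — Angular frequency: ω = 2π·f = 2π·117 = 735.1 rad/s.
Step 2 — Component impedances:
  R: Z = R = 12.5 Ω
  C: Z = 1/(jωC) = -j/(ω·C) = 0 - j28.94 Ω
Step 3 — Series combination: Z_total = R + C = 12.5 - j28.94 Ω = 31.53∠-66.6° Ω.
Step 4 — Power factor: PF = cos(φ) = Re(Z)/|Z| = 12.5/31.526 = 0.3965.
Step 5 — Type: Im(Z) = -28.94 ⇒ leading (phase φ = -66.6°).

PF = 0.3965 (leading, φ = -66.6°)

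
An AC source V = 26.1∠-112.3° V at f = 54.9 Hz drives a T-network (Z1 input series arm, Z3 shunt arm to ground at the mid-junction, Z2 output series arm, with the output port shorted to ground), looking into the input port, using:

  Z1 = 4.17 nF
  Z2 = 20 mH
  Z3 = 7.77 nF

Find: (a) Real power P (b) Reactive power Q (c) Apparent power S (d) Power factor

Step 1 — Angular frequency: ω = 2π·f = 2π·54.9 = 344.9 rad/s.
Step 2 — Component impedances:
  Z1: Z = 1/(jωC) = -j/(ω·C) = 0 - j6.952e+05 Ω
  Z2: Z = jωL = j·344.9·0.02 = 0 + j6.899 Ω
  Z3: Z = 1/(jωC) = -j/(ω·C) = 0 - j3.731e+05 Ω
Step 3 — With the output port shorted to ground, the output series arm Z2 runs from the junction to ground; the shunt arm Z3 also runs from the junction to ground. They appear in parallel: Z3 || Z2 = 0 + j6.899 Ω.
Step 4 — Series with input arm Z1: Z_in = Z1 + (Z3 || Z2) = 0 - j6.952e+05 Ω = 6.952e+05∠-90.0° Ω.
Step 5 — Source phasor: V = 26.1∠-112.3° V = -9.904 - j24.15 V.
Step 6 — Current: I = V / Z = 3.474e-05 - j1.425e-05 A = 3.754e-05∠-22.3° A.
Step 7 — Complex power: S = V·I* = 0 - j0.0009799 VA.
Step 8 — Real power: P = Re(S) = 0 W.
Step 9 — Reactive power: Q = Im(S) = -0.0009799 VAR.
Step 10 — Apparent power: |S| = 0.0009799 VA.
Step 11 — Power factor: PF = P/|S| = 0 (leading).

(a) P = 0 W  (b) Q = -0.0009799 VAR  (c) S = 0.0009799 VA  (d) PF = 0 (leading)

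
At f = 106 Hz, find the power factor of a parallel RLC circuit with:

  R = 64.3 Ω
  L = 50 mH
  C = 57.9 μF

Step 1 — Angular frequency: ω = 2π·f = 2π·106 = 666 rad/s.
Step 2 — Component impedances:
  R: Z = R = 64.3 Ω
  L: Z = jωL = j·666·0.05 = 0 + j33.3 Ω
  C: Z = 1/(jωC) = -j/(ω·C) = 0 - j25.93 Ω
Step 3 — Parallel combination: 1/Z_total = 1/R + 1/L + 1/C; Z_total = 49.42 - j27.12 Ω = 56.37∠-28.8° Ω.
Step 4 — Power factor: PF = cos(φ) = Re(Z)/|Z| = 49.42/56.37 = 0.8767.
Step 5 — Type: Im(Z) = -27.12 ⇒ leading (phase φ = -28.8°).

PF = 0.8767 (leading, φ = -28.8°)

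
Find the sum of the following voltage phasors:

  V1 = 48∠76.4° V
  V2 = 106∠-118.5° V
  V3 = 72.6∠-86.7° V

Step 1 — Convert each phasor to rectangular form:
  V1 = 48·(cos(76.4°) + j·sin(76.4°)) = 11.29 + j46.65 V
  V2 = 106·(cos(-118.5°) + j·sin(-118.5°)) = -50.58 - j93.15 V
  V3 = 72.6·(cos(-86.7°) + j·sin(-86.7°)) = 4.179 - j72.48 V
Step 2 — Sum components: V_total = -35.11 - j119 V.
Step 3 — Convert to polar: |V_total| = 124.1 V, ∠V_total = -106.4°.

V_total = 124.1∠-106.4° V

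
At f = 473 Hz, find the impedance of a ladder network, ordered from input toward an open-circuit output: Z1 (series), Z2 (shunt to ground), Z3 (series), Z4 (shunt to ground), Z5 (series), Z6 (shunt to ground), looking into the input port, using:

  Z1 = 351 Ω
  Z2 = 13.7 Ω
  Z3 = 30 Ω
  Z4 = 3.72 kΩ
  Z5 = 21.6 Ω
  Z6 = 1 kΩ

Step 1 — Angular frequency: ω = 2π·f = 2π·473 = 2972 rad/s.
Step 2 — Component impedances:
  Z1: Z = R = 351 Ω
  Z2: Z = R = 13.7 Ω
  Z3: Z = R = 30 Ω
  Z4: Z = R = 3720 Ω
  Z5: Z = R = 21.6 Ω
  Z6: Z = R = 1000 Ω
Step 3 — Ladder network (open output): work backward from the far end, alternating series and parallel combinations. Z_in = 364.5 Ω = 364.5∠0.0° Ω.

Z = 364.5 Ω = 364.5∠0.0° Ω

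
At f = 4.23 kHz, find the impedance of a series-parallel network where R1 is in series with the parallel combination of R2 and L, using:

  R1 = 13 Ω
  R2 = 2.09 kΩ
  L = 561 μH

Step 1 — Angular frequency: ω = 2π·f = 2π·4230 = 2.658e+04 rad/s.
Step 2 — Component impedances:
  R1: Z = R = 13 Ω
  R2: Z = R = 2090 Ω
  L: Z = jωL = j·2.658e+04·0.000561 = 0 + j14.91 Ω
Step 3 — Parallel branch: R2 || L = 1/(1/R2 + 1/L) = 0.1064 + j14.91 Ω.
Step 4 — Series with R1: Z_total = R1 + (R2 || L) = 13.11 + j14.91 Ω = 19.85∠48.7° Ω.

Z = 13.11 + j14.91 Ω = 19.85∠48.7° Ω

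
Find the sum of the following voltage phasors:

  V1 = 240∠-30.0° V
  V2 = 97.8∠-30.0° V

Step 1 — Convert each phasor to rectangular form:
  V1 = 240·(cos(-30.0°) + j·sin(-30.0°)) = 207.8 - j120 V
  V2 = 97.8·(cos(-30.0°) + j·sin(-30.0°)) = 84.7 - j48.9 V
Step 2 — Sum components: V_total = 292.5 - j168.9 V.
Step 3 — Convert to polar: |V_total| = 337.8 V, ∠V_total = -30.0°.

V_total = 337.8∠-30.0° V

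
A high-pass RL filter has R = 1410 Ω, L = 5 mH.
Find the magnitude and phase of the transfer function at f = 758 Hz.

Step 1 — Angular frequency: ω = 2π·758 = 4763 rad/s.
Step 2 — Transfer function: H(jω) = jωL/(R + jωL).
Step 3 — Numerator jωL = j·23.81; denominator R + jωL = 1410 + j23.81.
Step 4 — H = 0.0002852 + j0.01688.
Step 5 — Magnitude: |H| = 0.01689 (-35.4 dB); phase: φ = 89.0°.

|H| = 0.01689 (-35.4 dB), φ = 89.0°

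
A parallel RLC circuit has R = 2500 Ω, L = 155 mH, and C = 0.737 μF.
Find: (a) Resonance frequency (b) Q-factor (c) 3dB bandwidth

Step 1 — Resonance: ω₀ = 1/√(LC) = 1/√(0.155·7.37e-07) = 2959 rad/s.
Step 2 — f₀ = ω₀/(2π) = 470.9 Hz.
Step 3 — Parallel Q: Q = R/(ω₀L) = 2500/(2959·0.155) = 5.451.
Step 4 — Bandwidth: Δω = ω₀/Q = 542.7 rad/s; BW = Δω/(2π) = 86.38 Hz.

(a) f₀ = 470.9 Hz  (b) Q = 5.451  (c) BW = 86.38 Hz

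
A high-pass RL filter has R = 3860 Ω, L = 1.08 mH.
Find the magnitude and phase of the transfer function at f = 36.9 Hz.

Step 1 — Angular frequency: ω = 2π·36.9 = 231.8 rad/s.
Step 2 — Transfer function: H(jω) = jωL/(R + jωL).
Step 3 — Numerator jωL = j·0.2504; denominator R + jωL = 3860 + j0.2504.
Step 4 — H = 4.208e-09 + j6.487e-05.
Step 5 — Magnitude: |H| = 6.487e-05 (-83.8 dB); phase: φ = 90.0°.

|H| = 6.487e-05 (-83.8 dB), φ = 90.0°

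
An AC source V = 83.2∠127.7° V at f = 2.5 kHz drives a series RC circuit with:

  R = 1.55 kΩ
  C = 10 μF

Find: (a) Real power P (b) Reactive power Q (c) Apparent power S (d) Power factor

Step 1 — Angular frequency: ω = 2π·f = 2π·2500 = 1.571e+04 rad/s.
Step 2 — Component impedances:
  R: Z = R = 1550 Ω
  C: Z = 1/(jωC) = -j/(ω·C) = 0 - j6.366 Ω
Step 3 — Series combination: Z_total = R + C = 1550 - j6.366 Ω = 1550∠-0.2° Ω.
Step 4 — Source phasor: V = 83.2∠127.7° V = -50.88 + j65.83 V.
Step 5 — Current: I = V / Z = -0.033 + j0.04234 A = 0.05368∠127.9° A.
Step 6 — Complex power: S = V·I* = 4.466 - j0.01834 VA.
Step 7 — Real power: P = Re(S) = 4.466 W.
Step 8 — Reactive power: Q = Im(S) = -0.01834 VAR.
Step 9 — Apparent power: |S| = 4.466 VA.
Step 10 — Power factor: PF = P/|S| = 1 (leading).

(a) P = 4.466 W  (b) Q = -0.01834 VAR  (c) S = 4.466 VA  (d) PF = 1 (leading)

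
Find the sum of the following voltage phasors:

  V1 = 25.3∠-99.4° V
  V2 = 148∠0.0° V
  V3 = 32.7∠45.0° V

Step 1 — Convert each phasor to rectangular form:
  V1 = 25.3·(cos(-99.4°) + j·sin(-99.4°)) = -4.132 - j24.96 V
  V2 = 148·(cos(0.0°) + j·sin(0.0°)) = 148 V
  V3 = 32.7·(cos(45.0°) + j·sin(45.0°)) = 23.12 + j23.12 V
Step 2 — Sum components: V_total = 167 - j1.838 V.
Step 3 — Convert to polar: |V_total| = 167 V, ∠V_total = -0.6°.

V_total = 167∠-0.6° V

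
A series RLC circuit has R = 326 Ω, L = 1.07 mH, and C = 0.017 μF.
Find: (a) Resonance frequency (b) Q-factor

Step 1 — Resonance condition Im(Z)=0 gives ω₀ = 1/√(LC).
Step 2 — ω₀ = 1/√(0.00107·1.7e-08) = 2.345e+05 rad/s.
Step 3 — f₀ = ω₀/(2π) = 3.732e+04 Hz.
Step 4 — Series Q: Q = ω₀L/R = 2.345e+05·0.00107/326 = 0.7696.

(a) f₀ = 3.732e+04 Hz  (b) Q = 0.7696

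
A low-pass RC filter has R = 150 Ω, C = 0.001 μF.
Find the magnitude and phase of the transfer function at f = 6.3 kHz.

Step 1 — Angular frequency: ω = 2π·6300 = 3.958e+04 rad/s.
Step 2 — Transfer function: H(jω) = 1/(1 + jωRC).
Step 3 — Denominator: 1 + jωRC = 1 + j·3.958e+04·150·1e-09 = 1 + j0.005938.
Step 4 — H = 1 - j0.005937.
Step 5 — Magnitude: |H| = 1 (-0.0 dB); phase: φ = -0.3°.

|H| = 1 (-0.0 dB), φ = -0.3°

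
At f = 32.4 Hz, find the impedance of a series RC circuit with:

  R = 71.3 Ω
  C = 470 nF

Step 1 — Angular frequency: ω = 2π·f = 2π·32.4 = 203.6 rad/s.
Step 2 — Component impedances:
  R: Z = R = 71.3 Ω
  C: Z = 1/(jωC) = -j/(ω·C) = 0 - j1.045e+04 Ω
Step 3 — Series combination: Z_total = R + C = 71.3 - j1.045e+04 Ω = 1.045e+04∠-89.6° Ω.

Z = 71.3 - j1.045e+04 Ω = 1.045e+04∠-89.6° Ω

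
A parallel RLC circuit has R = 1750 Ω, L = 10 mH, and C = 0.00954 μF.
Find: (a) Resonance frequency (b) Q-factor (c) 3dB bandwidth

Step 1 — Resonance: ω₀ = 1/√(LC) = 1/√(0.01·9.54e-09) = 1.024e+05 rad/s.
Step 2 — f₀ = ω₀/(2π) = 1.629e+04 Hz.
Step 3 — Parallel Q: Q = R/(ω₀L) = 1750/(1.024e+05·0.01) = 1.709.
Step 4 — Bandwidth: Δω = ω₀/Q = 5.99e+04 rad/s; BW = Δω/(2π) = 9533 Hz.

(a) f₀ = 1.629e+04 Hz  (b) Q = 1.709  (c) BW = 9533 Hz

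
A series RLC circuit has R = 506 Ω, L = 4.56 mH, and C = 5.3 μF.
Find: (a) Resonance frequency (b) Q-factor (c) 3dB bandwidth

Step 1 — Resonance: ω₀ = 1/√(LC) = 1/√(0.00456·5.3e-06) = 6432 rad/s.
Step 2 — f₀ = ω₀/(2π) = 1024 Hz.
Step 3 — Series Q: Q = ω₀L/R = 6432·0.00456/506 = 0.05797.
Step 4 — Bandwidth: Δω = ω₀/Q = 1.11e+05 rad/s; BW = Δω/(2π) = 1.766e+04 Hz.

(a) f₀ = 1024 Hz  (b) Q = 0.05797  (c) BW = 1.766e+04 Hz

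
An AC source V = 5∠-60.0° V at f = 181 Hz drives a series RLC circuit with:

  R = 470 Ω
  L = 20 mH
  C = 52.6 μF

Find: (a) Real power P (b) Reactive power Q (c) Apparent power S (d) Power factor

Step 1 — Angular frequency: ω = 2π·f = 2π·181 = 1137 rad/s.
Step 2 — Component impedances:
  R: Z = R = 470 Ω
  L: Z = jωL = j·1137·0.02 = 0 + j22.75 Ω
  C: Z = 1/(jωC) = -j/(ω·C) = 0 - j16.72 Ω
Step 3 — Series combination: Z_total = R + L + C = 470 + j6.028 Ω = 470∠0.7° Ω.
Step 4 — Source phasor: V = 5∠-60.0° V = 2.5 - j4.33 V.
Step 5 — Current: I = V / Z = 0.0052 - j0.00928 A = 0.01064∠-60.7° A.
Step 6 — Complex power: S = V·I* = 0.05318 + j0.0006821 VA.
Step 7 — Real power: P = Re(S) = 0.05318 W.
Step 8 — Reactive power: Q = Im(S) = 0.0006821 VAR.
Step 9 — Apparent power: |S| = 0.05319 VA.
Step 10 — Power factor: PF = P/|S| = 0.9999 (lagging).

(a) P = 0.05318 W  (b) Q = 0.0006821 VAR  (c) S = 0.05319 VA  (d) PF = 0.9999 (lagging)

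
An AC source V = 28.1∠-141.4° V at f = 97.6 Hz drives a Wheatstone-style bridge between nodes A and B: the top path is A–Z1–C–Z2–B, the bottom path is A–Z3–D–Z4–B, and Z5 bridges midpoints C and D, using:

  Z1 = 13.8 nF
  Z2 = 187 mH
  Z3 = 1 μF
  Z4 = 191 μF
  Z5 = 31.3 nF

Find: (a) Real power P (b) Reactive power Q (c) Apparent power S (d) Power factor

Step 1 — Angular frequency: ω = 2π·f = 2π·97.6 = 613.2 rad/s.
Step 2 — Component impedances:
  Z1: Z = 1/(jωC) = -j/(ω·C) = 0 - j1.182e+05 Ω
  Z2: Z = jωL = j·613.2·0.187 = 0 + j114.7 Ω
  Z3: Z = 1/(jωC) = -j/(ω·C) = 0 - j1631 Ω
  Z4: Z = 1/(jωC) = -j/(ω·C) = 0 - j8.538 Ω
  Z5: Z = 1/(jωC) = -j/(ω·C) = 0 - j5.21e+04 Ω
Step 3 — Bridge requires nodal analysis (the Z5 bridge couples midpoints C and D, so the two paths cannot be reduced to a simple series/parallel combination). Setting node B to ground and injecting 1 A at node A, the 3-node admittance system at A, C, D solves to V_A = Z_AB = 0 - j1617 Ω = 1617∠-90.0° Ω.
Step 4 — Source phasor: V = 28.1∠-141.4° V = -21.96 - j17.53 V.
Step 5 — Current: I = V / Z = 0.01084 - j0.01358 A = 0.01738∠-51.4° A.
Step 6 — Complex power: S = V·I* = 0 - j0.4884 VA.
Step 7 — Real power: P = Re(S) = 0 W.
Step 8 — Reactive power: Q = Im(S) = -0.4884 VAR.
Step 9 — Apparent power: |S| = 0.4884 VA.
Step 10 — Power factor: PF = P/|S| = 0 (leading).

(a) P = 0 W  (b) Q = -0.4884 VAR  (c) S = 0.4884 VA  (d) PF = 0 (leading)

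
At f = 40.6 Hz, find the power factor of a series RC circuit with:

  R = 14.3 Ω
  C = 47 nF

Step 1 — Angular frequency: ω = 2π·f = 2π·40.6 = 255.1 rad/s.
Step 2 — Component impedances:
  R: Z = R = 14.3 Ω
  C: Z = 1/(jωC) = -j/(ω·C) = 0 - j8.341e+04 Ω
Step 3 — Series combination: Z_total = R + C = 14.3 - j8.341e+04 Ω = 8.341e+04∠-90.0° Ω.
Step 4 — Power factor: PF = cos(φ) = Re(Z)/|Z| = 14.3/83406 = 0.0001715.
Step 5 — Type: Im(Z) = -8.341e+04 ⇒ leading (phase φ = -90.0°).

PF = 0.0001715 (leading, φ = -90.0°)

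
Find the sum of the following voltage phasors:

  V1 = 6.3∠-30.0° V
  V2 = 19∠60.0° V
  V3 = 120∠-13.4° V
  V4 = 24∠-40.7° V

Step 1 — Convert each phasor to rectangular form:
  V1 = 6.3·(cos(-30.0°) + j·sin(-30.0°)) = 5.456 - j3.15 V
  V2 = 19·(cos(60.0°) + j·sin(60.0°)) = 9.5 + j16.45 V
  V3 = 120·(cos(-13.4°) + j·sin(-13.4°)) = 116.7 - j27.81 V
  V4 = 24·(cos(-40.7°) + j·sin(-40.7°)) = 18.2 - j15.65 V
Step 2 — Sum components: V_total = 149.9 - j30.16 V.
Step 3 — Convert to polar: |V_total| = 152.9 V, ∠V_total = -11.4°.

V_total = 152.9∠-11.4° V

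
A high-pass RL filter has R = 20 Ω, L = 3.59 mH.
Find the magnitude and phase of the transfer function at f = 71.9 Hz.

Step 1 — Angular frequency: ω = 2π·71.9 = 451.8 rad/s.
Step 2 — Transfer function: H(jω) = jωL/(R + jωL).
Step 3 — Numerator jωL = j·1.622; denominator R + jωL = 20 + j1.622.
Step 4 — H = 0.006533 + j0.08056.
Step 5 — Magnitude: |H| = 0.08083 (-21.8 dB); phase: φ = 85.4°.

|H| = 0.08083 (-21.8 dB), φ = 85.4°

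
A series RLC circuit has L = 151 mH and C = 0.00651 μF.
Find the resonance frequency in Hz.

Step 1 — Resonance condition Im(Z)=0 gives ω₀ = 1/√(LC).
Step 2 — ω₀ = 1/√(0.151·6.51e-09) = 3.189e+04 rad/s.
Step 3 — f₀ = ω₀/(2π) = 5076 Hz.

f₀ = 5076 Hz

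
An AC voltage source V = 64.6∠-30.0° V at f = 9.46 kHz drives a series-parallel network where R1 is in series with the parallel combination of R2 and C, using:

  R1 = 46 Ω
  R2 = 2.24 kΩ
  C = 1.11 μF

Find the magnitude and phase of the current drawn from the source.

Step 1 — Angular frequency: ω = 2π·f = 2π·9460 = 5.944e+04 rad/s.
Step 2 — Component impedances:
  R1: Z = R = 46 Ω
  R2: Z = R = 2240 Ω
  C: Z = 1/(jωC) = -j/(ω·C) = 0 - j15.16 Ω
Step 3 — Parallel branch: R2 || C = 1/(1/R2 + 1/C) = 0.1026 - j15.16 Ω.
Step 4 — Series with R1: Z_total = R1 + (R2 || C) = 46.1 - j15.16 Ω = 48.53∠-18.2° Ω.
Step 5 — Source phasor: V = 64.6∠-30.0° V = 55.95 - j32.3 V.
Step 6 — Ohm's law: I = V / Z_total = (55.95 - j32.3) / (46.1 - j15.16) = 1.303 - j0.2723 A.
Step 7 — Convert to polar: |I| = 1.331 A, ∠I = -11.8°.

I = 1.331∠-11.8° A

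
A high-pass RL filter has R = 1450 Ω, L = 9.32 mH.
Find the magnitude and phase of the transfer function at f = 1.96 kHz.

Step 1 — Angular frequency: ω = 2π·1960 = 1.232e+04 rad/s.
Step 2 — Transfer function: H(jω) = jωL/(R + jωL).
Step 3 — Numerator jωL = j·114.8; denominator R + jωL = 1450 + j114.8.
Step 4 — H = 0.006227 + j0.07866.
Step 5 — Magnitude: |H| = 0.07891 (-22.1 dB); phase: φ = 85.5°.

|H| = 0.07891 (-22.1 dB), φ = 85.5°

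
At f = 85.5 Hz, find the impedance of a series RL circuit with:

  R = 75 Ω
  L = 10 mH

Step 1 — Angular frequency: ω = 2π·f = 2π·85.5 = 537.2 rad/s.
Step 2 — Component impedances:
  R: Z = R = 75 Ω
  L: Z = jωL = j·537.2·0.01 = 0 + j5.372 Ω
Step 3 — Series combination: Z_total = R + L = 75 + j5.372 Ω = 75.19∠4.1° Ω.

Z = 75 + j5.372 Ω = 75.19∠4.1° Ω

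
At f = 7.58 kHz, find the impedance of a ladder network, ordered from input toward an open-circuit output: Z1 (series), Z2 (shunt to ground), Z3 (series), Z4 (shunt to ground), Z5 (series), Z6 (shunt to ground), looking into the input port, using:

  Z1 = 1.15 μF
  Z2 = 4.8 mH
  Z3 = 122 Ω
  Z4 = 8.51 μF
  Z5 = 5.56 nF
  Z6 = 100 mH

Step 1 — Angular frequency: ω = 2π·f = 2π·7580 = 4.763e+04 rad/s.
Step 2 — Component impedances:
  Z1: Z = 1/(jωC) = -j/(ω·C) = 0 - j18.26 Ω
  Z2: Z = jωL = j·4.763e+04·0.0048 = 0 + j228.6 Ω
  Z3: Z = R = 122 Ω
  Z4: Z = 1/(jωC) = -j/(ω·C) = 0 - j2.467 Ω
  Z5: Z = 1/(jωC) = -j/(ω·C) = 0 - j3776 Ω
  Z6: Z = jωL = j·4.763e+04·0.1 = 0 + j4763 Ω
Step 3 — Ladder network (open output): work backward from the far end, alternating series and parallel combinations. Z_in = 96.57 + j31.34 Ω = 101.5∠18.0° Ω.

Z = 96.57 + j31.34 Ω = 101.5∠18.0° Ω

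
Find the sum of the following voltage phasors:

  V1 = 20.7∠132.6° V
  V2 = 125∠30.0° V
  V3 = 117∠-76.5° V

Step 1 — Convert each phasor to rectangular form:
  V1 = 20.7·(cos(132.6°) + j·sin(132.6°)) = -14.01 + j15.24 V
  V2 = 125·(cos(30.0°) + j·sin(30.0°)) = 108.3 + j62.5 V
  V3 = 117·(cos(-76.5°) + j·sin(-76.5°)) = 27.31 - j113.8 V
Step 2 — Sum components: V_total = 121.6 - j36.03 V.
Step 3 — Convert to polar: |V_total| = 126.8 V, ∠V_total = -16.5°.

V_total = 126.8∠-16.5° V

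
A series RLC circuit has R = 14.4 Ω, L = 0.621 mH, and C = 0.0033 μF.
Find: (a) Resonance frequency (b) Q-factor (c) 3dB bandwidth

Step 1 — Resonance condition Im(Z)=0 gives ω₀ = 1/√(LC).
Step 2 — ω₀ = 1/√(0.000621·3.3e-09) = 6.985e+05 rad/s.
Step 3 — f₀ = ω₀/(2π) = 1.112e+05 Hz.
Step 4 — Series Q: Q = ω₀L/R = 6.985e+05·0.000621/14.4 = 30.12.
Step 5 — 3dB bandwidth: Δω = ω₀/Q = 2.319e+04 rad/s; BW = Δω/(2π) = 3691 Hz.

(a) f₀ = 1.112e+05 Hz  (b) Q = 30.12  (c) BW = 3691 Hz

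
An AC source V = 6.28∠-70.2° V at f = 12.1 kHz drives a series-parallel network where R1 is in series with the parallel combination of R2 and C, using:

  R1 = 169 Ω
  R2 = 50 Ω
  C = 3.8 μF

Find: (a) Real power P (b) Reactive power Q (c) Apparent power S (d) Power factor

Step 1 — Angular frequency: ω = 2π·f = 2π·1.21e+04 = 7.603e+04 rad/s.
Step 2 — Component impedances:
  R1: Z = R = 169 Ω
  R2: Z = R = 50 Ω
  C: Z = 1/(jωC) = -j/(ω·C) = 0 - j3.461 Ω
Step 3 — Parallel branch: R2 || C = 1/(1/R2 + 1/C) = 0.2385 - j3.445 Ω.
Step 4 — Series with R1: Z_total = R1 + (R2 || C) = 169.2 - j3.445 Ω = 169.3∠-1.2° Ω.
Step 5 — Source phasor: V = 6.28∠-70.2° V = 2.127 - j5.909 V.
Step 6 — Current: I = V / Z = 0.01327 - j0.03464 A = 0.0371∠-69.0° A.
Step 7 — Complex power: S = V·I* = 0.2329 - j0.004742 VA.
Step 8 — Real power: P = Re(S) = 0.2329 W.
Step 9 — Reactive power: Q = Im(S) = -0.004742 VAR.
Step 10 — Apparent power: |S| = 0.233 VA.
Step 11 — Power factor: PF = P/|S| = 0.9998 (leading).

(a) P = 0.2329 W  (b) Q = -0.004742 VAR  (c) S = 0.233 VA  (d) PF = 0.9998 (leading)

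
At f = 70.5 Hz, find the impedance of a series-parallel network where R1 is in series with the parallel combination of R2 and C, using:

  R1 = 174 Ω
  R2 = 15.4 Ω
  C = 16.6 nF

Step 1 — Angular frequency: ω = 2π·f = 2π·70.5 = 443 rad/s.
Step 2 — Component impedances:
  R1: Z = R = 174 Ω
  R2: Z = R = 15.4 Ω
  C: Z = 1/(jωC) = -j/(ω·C) = 0 - j1.36e+05 Ω
Step 3 — Parallel branch: R2 || C = 1/(1/R2 + 1/C) = 15.4 - j0.001744 Ω.
Step 4 — Series with R1: Z_total = R1 + (R2 || C) = 189.4 - j0.001744 Ω = 189.4∠-0.0° Ω.

Z = 189.4 - j0.001744 Ω = 189.4∠-0.0° Ω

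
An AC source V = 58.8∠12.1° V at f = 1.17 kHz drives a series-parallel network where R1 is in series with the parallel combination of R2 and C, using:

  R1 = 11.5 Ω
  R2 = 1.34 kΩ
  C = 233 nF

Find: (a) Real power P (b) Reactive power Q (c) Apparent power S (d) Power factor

Step 1 — Angular frequency: ω = 2π·f = 2π·1170 = 7351 rad/s.
Step 2 — Component impedances:
  R1: Z = R = 11.5 Ω
  R2: Z = R = 1340 Ω
  C: Z = 1/(jωC) = -j/(ω·C) = 0 - j583.8 Ω
Step 3 — Parallel branch: R2 || C = 1/(1/R2 + 1/C) = 213.8 - j490.7 Ω.
Step 4 — Series with R1: Z_total = R1 + (R2 || C) = 225.3 - j490.7 Ω = 539.9∠-65.3° Ω.
Step 5 — Source phasor: V = 58.8∠12.1° V = 57.49 + j12.33 V.
Step 6 — Current: I = V / Z = 0.02368 + j0.1063 A = 0.1089∠77.4° A.
Step 7 — Complex power: S = V·I* = 2.672 - j5.82 VA.
Step 8 — Real power: P = Re(S) = 2.672 W.
Step 9 — Reactive power: Q = Im(S) = -5.82 VAR.
Step 10 — Apparent power: |S| = 6.404 VA.
Step 11 — Power factor: PF = P/|S| = 0.4172 (leading).

(a) P = 2.672 W  (b) Q = -5.82 VAR  (c) S = 6.404 VA  (d) PF = 0.4172 (leading)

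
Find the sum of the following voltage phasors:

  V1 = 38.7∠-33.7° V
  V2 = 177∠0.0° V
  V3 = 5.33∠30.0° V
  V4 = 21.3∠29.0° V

Step 1 — Convert each phasor to rectangular form:
  V1 = 38.7·(cos(-33.7°) + j·sin(-33.7°)) = 32.2 - j21.47 V
  V2 = 177·(cos(0.0°) + j·sin(0.0°)) = 177 V
  V3 = 5.33·(cos(30.0°) + j·sin(30.0°)) = 4.616 + j2.665 V
  V4 = 21.3·(cos(29.0°) + j·sin(29.0°)) = 18.63 + j10.33 V
Step 2 — Sum components: V_total = 232.4 - j8.481 V.
Step 3 — Convert to polar: |V_total| = 232.6 V, ∠V_total = -2.1°.

V_total = 232.6∠-2.1° V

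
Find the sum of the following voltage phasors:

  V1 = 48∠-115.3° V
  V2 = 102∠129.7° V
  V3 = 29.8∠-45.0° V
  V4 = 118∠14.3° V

Step 1 — Convert each phasor to rectangular form:
  V1 = 48·(cos(-115.3°) + j·sin(-115.3°)) = -20.51 - j43.4 V
  V2 = 102·(cos(129.7°) + j·sin(129.7°)) = -65.15 + j78.48 V
  V3 = 29.8·(cos(-45.0°) + j·sin(-45.0°)) = 21.07 - j21.07 V
  V4 = 118·(cos(14.3°) + j·sin(14.3°)) = 114.3 + j29.15 V
Step 2 — Sum components: V_total = 49.75 + j43.16 V.
Step 3 — Convert to polar: |V_total| = 65.86 V, ∠V_total = 40.9°.

V_total = 65.86∠40.9° V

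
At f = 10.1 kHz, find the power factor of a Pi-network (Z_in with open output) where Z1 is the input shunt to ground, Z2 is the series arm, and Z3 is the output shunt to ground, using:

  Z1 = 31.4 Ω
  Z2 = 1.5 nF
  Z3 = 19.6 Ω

Step 1 — Angular frequency: ω = 2π·f = 2π·1.01e+04 = 6.346e+04 rad/s.
Step 2 — Component impedances:
  Z1: Z = R = 31.4 Ω
  Z2: Z = 1/(jωC) = -j/(ω·C) = 0 - j1.051e+04 Ω
  Z3: Z = R = 19.6 Ω
Step 3 — With open output, the series arm Z2 and the output shunt Z3 appear in series to ground: Z2 + Z3 = 19.6 - j1.051e+04 Ω.
Step 4 — Parallel with input shunt Z1: Z_in = Z1 || (Z2 + Z3) = 31.4 - j0.09385 Ω = 31.4∠-0.2° Ω.
Step 5 — Power factor: PF = cos(φ) = Re(Z)/|Z| = 31.4/31.4 = 1.
Step 6 — Type: Im(Z) = -0.09385 ⇒ leading (phase φ = -0.2°).

PF = 1 (leading, φ = -0.2°)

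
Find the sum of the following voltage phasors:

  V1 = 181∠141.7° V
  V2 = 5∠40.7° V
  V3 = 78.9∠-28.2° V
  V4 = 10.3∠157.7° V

Step 1 — Convert each phasor to rectangular form:
  V1 = 181·(cos(141.7°) + j·sin(141.7°)) = -142 + j112.2 V
  V2 = 5·(cos(40.7°) + j·sin(40.7°)) = 3.791 + j3.26 V
  V3 = 78.9·(cos(-28.2°) + j·sin(-28.2°)) = 69.53 - j37.28 V
  V4 = 10.3·(cos(157.7°) + j·sin(157.7°)) = -9.53 + j3.908 V
Step 2 — Sum components: V_total = -78.25 + j82.06 V.
Step 3 — Convert to polar: |V_total| = 113.4 V, ∠V_total = 133.6°.

V_total = 113.4∠133.6° V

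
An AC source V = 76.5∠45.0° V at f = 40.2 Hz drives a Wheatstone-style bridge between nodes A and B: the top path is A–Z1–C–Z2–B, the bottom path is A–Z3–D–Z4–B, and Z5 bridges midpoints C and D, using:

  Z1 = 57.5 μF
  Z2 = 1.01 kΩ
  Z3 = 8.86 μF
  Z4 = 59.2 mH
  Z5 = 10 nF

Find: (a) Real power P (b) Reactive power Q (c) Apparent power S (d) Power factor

Step 1 — Angular frequency: ω = 2π·f = 2π·40.2 = 252.6 rad/s.
Step 2 — Component impedances:
  Z1: Z = 1/(jωC) = -j/(ω·C) = 0 - j68.85 Ω
  Z2: Z = R = 1010 Ω
  Z3: Z = 1/(jωC) = -j/(ω·C) = 0 - j446.8 Ω
  Z4: Z = jωL = j·252.6·0.0592 = 0 + j14.95 Ω
  Z5: Z = 1/(jωC) = -j/(ω·C) = 0 - j3.959e+05 Ω
Step 3 — Bridge requires nodal analysis (the Z5 bridge couples midpoints C and D, so the two paths cannot be reduced to a simple series/parallel combination). Setting node B to ground and injecting 1 A at node A, the 3-node admittance system at A, C, D solves to V_A = Z_AB = 147.9 - j358.1 Ω = 387.5∠-67.6° Ω.
Step 4 — Source phasor: V = 76.5∠45.0° V = 54.09 + j54.09 V.
Step 5 — Current: I = V / Z = -0.07573 + j0.1823 A = 0.1974∠112.6° A.
Step 6 — Complex power: S = V·I* = 5.765 - j13.96 VA.
Step 7 — Real power: P = Re(S) = 5.765 W.
Step 8 — Reactive power: Q = Im(S) = -13.96 VAR.
Step 9 — Apparent power: |S| = 15.1 VA.
Step 10 — Power factor: PF = P/|S| = 0.3817 (leading).

(a) P = 5.765 W  (b) Q = -13.96 VAR  (c) S = 15.1 VA  (d) PF = 0.3817 (leading)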